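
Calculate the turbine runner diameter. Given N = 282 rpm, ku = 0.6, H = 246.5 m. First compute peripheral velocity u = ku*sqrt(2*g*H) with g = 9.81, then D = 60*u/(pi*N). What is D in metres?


u = 0.6 * sqrt(2*9.81*246.5) = 41.7262 m/s
D = 60 * 41.7262 / (pi * 282) = 2.8259 m


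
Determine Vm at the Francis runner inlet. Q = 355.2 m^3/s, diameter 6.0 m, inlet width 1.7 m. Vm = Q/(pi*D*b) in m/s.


Vm = 355.2 / (pi * 6.0 * 1.7) = 11.0847 m/s


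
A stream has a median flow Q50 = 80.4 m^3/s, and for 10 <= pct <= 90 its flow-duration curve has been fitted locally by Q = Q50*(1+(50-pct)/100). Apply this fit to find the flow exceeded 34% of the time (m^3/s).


Q = 80.4 * (1 + (50 - 34)/100) = 93.2640 m^3/s


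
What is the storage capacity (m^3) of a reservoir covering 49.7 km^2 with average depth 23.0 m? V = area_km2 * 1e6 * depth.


V = 49.7 * 1e6 * 23.0 = 1.1431e+09 m^3


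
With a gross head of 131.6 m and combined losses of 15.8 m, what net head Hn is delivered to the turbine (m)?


Hn = 131.6 - 15.8 = 115.8000 m


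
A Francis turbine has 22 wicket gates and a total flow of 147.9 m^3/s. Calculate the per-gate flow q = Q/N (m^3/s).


q = 147.9 / 22 = 6.7227 m^3/s


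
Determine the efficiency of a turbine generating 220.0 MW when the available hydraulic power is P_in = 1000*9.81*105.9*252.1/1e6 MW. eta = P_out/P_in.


P_in = 1000 * 9.81 * 105.9 * 252.1 / 1e6 = 261.9014 MW
eta = 220.0 / 261.9014 = 0.8400


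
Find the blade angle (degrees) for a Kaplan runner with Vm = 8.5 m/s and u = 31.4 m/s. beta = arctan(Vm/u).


beta = arctan(8.5 / 31.4) = 15.1470 degrees


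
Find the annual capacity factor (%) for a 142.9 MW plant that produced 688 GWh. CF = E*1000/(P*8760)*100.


CF = 688 * 1000 / (142.9 * 8760) * 100 = 54.9607 %


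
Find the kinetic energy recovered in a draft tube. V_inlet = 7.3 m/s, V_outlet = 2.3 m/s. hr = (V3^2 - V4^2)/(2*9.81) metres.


hr = (7.3^2 - 2.3^2) / (2*9.81) = 2.4465 m


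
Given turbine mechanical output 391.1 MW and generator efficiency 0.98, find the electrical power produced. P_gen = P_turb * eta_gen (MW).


P_gen = 391.1 * 0.98 = 383.2780 MW


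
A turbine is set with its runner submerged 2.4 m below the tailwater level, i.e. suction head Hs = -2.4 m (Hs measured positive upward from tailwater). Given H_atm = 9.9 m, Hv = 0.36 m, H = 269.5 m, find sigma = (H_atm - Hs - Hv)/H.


sigma = (9.9 - (-2.4) - 0.36) / 269.5 = 0.0443


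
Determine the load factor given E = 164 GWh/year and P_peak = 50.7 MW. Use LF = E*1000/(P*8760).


LF = 164 * 1000 / (50.7 * 8760) = 0.3693


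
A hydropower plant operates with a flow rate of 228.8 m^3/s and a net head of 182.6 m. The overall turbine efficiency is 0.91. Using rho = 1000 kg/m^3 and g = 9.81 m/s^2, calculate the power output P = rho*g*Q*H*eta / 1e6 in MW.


P = 1000 * 9.81 * 228.8 * 182.6 * 0.91 / 1e6 = 372.9642 MW


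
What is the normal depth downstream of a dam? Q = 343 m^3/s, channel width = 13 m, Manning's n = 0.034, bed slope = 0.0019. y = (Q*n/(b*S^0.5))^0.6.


y = (343 * 0.034 / (13 * 0.0019^0.5))^0.6 = 6.1386 m


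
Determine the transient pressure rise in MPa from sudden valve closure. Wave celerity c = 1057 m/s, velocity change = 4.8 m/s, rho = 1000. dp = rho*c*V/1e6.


dp = 1000 * 1057 * 4.8 / 1e6 = 5.0736 MPa


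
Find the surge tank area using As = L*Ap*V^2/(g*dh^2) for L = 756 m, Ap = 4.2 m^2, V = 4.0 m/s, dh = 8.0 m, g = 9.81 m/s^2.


As = 756 * 4.2 * 4.0^2 / (9.81 * 8.0^2) = 80.9174 m^2


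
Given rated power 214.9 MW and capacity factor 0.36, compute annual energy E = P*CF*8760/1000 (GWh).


E = 214.9 * 0.36 * 8760 / 1000 = 677.7086 GWh


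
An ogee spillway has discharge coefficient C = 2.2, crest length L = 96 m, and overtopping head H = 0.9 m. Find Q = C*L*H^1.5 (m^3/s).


Q = 2.2 * 96 * 0.9^1.5 = 180.3257 m^3/s


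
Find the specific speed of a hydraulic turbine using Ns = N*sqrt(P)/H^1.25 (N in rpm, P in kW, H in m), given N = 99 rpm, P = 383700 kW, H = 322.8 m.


Ns = 99 * 383700^0.5 / 322.8^1.25 = 44.8192


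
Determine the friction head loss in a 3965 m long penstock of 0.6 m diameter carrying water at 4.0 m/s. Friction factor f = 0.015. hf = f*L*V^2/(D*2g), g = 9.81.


hf = 0.015 * 3965 * 4.0^2 / (0.6 * 2 * 9.81) = 80.8359 m


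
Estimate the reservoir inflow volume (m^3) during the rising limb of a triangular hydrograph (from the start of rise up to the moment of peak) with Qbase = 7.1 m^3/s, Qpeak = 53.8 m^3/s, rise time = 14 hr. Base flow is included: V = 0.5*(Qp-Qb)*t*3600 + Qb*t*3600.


V = 0.5*(53.8 - 7.1)*14*3600 + 7.1*14*3600 = 1.5347e+06 m^3


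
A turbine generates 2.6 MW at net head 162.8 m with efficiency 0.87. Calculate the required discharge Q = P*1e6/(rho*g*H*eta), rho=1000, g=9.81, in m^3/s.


Q = 2.6 * 1e6 / (1000 * 9.81 * 162.8 * 0.87) = 1.8712 m^3/s


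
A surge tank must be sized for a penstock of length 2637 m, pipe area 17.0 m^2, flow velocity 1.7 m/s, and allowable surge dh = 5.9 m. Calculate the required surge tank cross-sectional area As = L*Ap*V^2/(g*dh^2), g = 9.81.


As = 2637 * 17.0 * 1.7^2 / (9.81 * 5.9^2) = 379.3882 m^2


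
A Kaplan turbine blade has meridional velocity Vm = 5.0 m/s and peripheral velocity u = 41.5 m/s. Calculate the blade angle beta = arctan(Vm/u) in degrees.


beta = arctan(5.0 / 41.5) = 6.8700 degrees


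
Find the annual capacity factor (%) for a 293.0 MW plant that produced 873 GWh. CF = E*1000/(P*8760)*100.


CF = 873 * 1000 / (293.0 * 8760) * 100 = 34.0128 %


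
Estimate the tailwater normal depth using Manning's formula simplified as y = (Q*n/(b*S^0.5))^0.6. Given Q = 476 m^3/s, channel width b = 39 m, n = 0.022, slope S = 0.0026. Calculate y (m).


y = (476 * 0.022 / (39 * 0.0026^0.5))^0.6 = 2.7095 m


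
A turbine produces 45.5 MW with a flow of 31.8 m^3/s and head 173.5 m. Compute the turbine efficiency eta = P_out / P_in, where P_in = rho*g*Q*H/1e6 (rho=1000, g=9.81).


P_in = 1000 * 9.81 * 31.8 * 173.5 / 1e6 = 54.1247 MW
eta = 45.5 / 54.1247 = 0.8407


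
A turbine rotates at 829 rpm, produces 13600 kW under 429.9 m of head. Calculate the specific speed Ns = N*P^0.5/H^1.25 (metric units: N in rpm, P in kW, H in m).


Ns = 829 * 13600^0.5 / 429.9^1.25 = 49.3872


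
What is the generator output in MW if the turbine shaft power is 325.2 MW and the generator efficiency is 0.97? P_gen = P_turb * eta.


P_gen = 325.2 * 0.97 = 315.4440 MW


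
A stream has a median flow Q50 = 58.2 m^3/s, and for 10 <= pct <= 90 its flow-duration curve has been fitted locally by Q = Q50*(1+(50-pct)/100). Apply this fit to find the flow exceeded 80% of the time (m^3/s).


Q = 58.2 * (1 + (50 - 80)/100) = 40.7400 m^3/s


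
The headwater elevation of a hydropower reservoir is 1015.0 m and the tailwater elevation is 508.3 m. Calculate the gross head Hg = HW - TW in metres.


Hg = 1015.0 - 508.3 = 506.7000 m


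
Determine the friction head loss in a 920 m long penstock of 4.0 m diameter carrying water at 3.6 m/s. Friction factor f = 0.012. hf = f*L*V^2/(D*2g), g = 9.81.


hf = 0.012 * 920 * 3.6^2 / (4.0 * 2 * 9.81) = 1.8231 m


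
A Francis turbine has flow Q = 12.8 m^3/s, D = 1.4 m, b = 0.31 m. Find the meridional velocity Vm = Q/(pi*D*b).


Vm = 12.8 / (pi * 1.4 * 0.31) = 9.3879 m/s


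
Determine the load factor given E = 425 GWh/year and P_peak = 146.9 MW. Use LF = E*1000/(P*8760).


LF = 425 * 1000 / (146.9 * 8760) = 0.3303


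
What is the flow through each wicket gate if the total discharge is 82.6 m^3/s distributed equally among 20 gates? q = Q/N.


q = 82.6 / 20 = 4.1300 m^3/s


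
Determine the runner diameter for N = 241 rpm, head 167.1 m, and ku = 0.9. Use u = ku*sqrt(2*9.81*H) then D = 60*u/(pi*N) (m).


u = 0.9 * sqrt(2*9.81*167.1) = 51.5324 m/s
D = 60 * 51.5324 / (pi * 241) = 4.0838 m


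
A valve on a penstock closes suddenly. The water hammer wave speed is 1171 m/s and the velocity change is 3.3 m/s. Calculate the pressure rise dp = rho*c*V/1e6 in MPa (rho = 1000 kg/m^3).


dp = 1000 * 1171 * 3.3 / 1e6 = 3.8643 MPa


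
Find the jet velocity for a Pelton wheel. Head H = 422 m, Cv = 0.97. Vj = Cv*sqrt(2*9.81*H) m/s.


Vj = 0.97 * sqrt(2*9.81*422) = 88.2628 m/s


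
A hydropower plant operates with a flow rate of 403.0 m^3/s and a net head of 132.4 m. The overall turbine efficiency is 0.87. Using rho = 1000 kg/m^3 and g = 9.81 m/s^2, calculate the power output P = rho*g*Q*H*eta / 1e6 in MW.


P = 1000 * 9.81 * 403.0 * 132.4 * 0.87 / 1e6 = 455.3877 MW


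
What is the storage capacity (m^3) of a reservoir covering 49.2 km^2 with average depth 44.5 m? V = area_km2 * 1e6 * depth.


V = 49.2 * 1e6 * 44.5 = 2.1894e+09 m^3


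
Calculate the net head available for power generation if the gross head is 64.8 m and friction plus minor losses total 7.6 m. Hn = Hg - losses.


Hn = 64.8 - 7.6 = 57.2000 m


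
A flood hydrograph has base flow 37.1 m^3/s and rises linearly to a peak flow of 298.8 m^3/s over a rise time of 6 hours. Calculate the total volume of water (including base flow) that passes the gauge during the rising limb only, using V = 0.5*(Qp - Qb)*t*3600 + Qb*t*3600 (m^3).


V = 0.5*(298.8 - 37.1)*6*3600 + 37.1*6*3600 = 3.6277e+06 m^3


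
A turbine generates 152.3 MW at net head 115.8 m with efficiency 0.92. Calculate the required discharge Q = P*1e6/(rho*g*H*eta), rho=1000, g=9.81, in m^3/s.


Q = 152.3 * 1e6 / (1000 * 9.81 * 115.8 * 0.92) = 145.7251 m^3/s


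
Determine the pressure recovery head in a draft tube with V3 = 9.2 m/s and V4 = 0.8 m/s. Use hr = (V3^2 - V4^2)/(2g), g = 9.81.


hr = (9.2^2 - 0.8^2) / (2*9.81) = 4.2813 m


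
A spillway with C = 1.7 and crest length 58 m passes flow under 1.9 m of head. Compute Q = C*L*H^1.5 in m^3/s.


Q = 1.7 * 58 * 1.9^1.5 = 258.2304 m^3/s


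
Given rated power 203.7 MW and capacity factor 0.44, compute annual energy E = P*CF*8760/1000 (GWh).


E = 203.7 * 0.44 * 8760 / 1000 = 785.1413 GWh


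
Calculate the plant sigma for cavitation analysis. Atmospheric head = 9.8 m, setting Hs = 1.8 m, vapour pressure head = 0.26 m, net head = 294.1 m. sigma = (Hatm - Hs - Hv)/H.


sigma = (9.8 - 1.8 - 0.26) / 294.1 = 0.0263


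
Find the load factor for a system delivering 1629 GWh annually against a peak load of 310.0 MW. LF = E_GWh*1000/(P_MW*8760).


LF = 1629 * 1000 / (310.0 * 8760) = 0.5999


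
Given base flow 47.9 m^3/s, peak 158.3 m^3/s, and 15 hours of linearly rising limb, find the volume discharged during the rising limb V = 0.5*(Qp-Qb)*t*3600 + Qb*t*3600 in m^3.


V = 0.5*(158.3 - 47.9)*15*3600 + 47.9*15*3600 = 5.5674e+06 m^3


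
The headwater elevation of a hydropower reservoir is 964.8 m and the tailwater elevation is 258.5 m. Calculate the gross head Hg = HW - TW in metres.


Hg = 964.8 - 258.5 = 706.3000 m


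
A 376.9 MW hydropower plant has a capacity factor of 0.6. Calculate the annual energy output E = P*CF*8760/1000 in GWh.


E = 376.9 * 0.6 * 8760 / 1000 = 1980.9864 GWh


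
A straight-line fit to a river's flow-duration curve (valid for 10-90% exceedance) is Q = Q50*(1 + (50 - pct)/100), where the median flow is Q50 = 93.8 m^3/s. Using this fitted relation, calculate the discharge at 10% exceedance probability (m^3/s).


Q = 93.8 * (1 + (50 - 10)/100) = 131.3200 m^3/s


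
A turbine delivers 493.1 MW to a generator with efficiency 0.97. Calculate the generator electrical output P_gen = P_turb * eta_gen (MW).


P_gen = 493.1 * 0.97 = 478.3070 MW


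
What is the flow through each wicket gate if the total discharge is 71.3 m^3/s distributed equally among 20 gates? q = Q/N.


q = 71.3 / 20 = 3.5650 m^3/s


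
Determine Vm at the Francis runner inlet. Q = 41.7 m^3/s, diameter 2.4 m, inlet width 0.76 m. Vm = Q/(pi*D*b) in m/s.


Vm = 41.7 / (pi * 2.4 * 0.76) = 7.2772 m/s


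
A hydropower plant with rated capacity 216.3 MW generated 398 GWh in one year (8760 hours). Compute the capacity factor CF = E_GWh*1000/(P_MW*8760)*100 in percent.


CF = 398 * 1000 / (216.3 * 8760) * 100 = 21.0050 %


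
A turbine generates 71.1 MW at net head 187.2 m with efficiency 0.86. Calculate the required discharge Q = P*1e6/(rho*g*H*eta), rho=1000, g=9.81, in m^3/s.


Q = 71.1 * 1e6 / (1000 * 9.81 * 187.2 * 0.86) = 45.0190 m^3/s


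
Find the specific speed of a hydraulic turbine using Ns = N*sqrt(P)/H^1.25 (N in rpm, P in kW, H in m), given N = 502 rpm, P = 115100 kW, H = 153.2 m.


Ns = 502 * 115100^0.5 / 153.2^1.25 = 315.9861


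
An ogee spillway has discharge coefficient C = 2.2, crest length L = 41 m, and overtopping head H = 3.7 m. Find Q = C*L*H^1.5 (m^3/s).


Q = 2.2 * 41 * 3.7^1.5 = 641.9617 m^3/s


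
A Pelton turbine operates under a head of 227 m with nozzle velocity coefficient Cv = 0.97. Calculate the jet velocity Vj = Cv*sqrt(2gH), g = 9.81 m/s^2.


Vj = 0.97 * sqrt(2*9.81*227) = 64.7343 m/s


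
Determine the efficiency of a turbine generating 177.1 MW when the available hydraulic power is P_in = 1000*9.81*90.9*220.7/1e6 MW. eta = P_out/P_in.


P_in = 1000 * 9.81 * 90.9 * 220.7 / 1e6 = 196.8046 MW
eta = 177.1 / 196.8046 = 0.8999


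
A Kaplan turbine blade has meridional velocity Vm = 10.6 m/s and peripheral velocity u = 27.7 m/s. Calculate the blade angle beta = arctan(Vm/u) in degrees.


beta = arctan(10.6 / 27.7) = 20.9404 degrees


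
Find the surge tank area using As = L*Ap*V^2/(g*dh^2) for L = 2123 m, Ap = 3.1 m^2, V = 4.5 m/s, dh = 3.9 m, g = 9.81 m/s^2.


As = 2123 * 3.1 * 4.5^2 / (9.81 * 3.9^2) = 893.1790 m^2


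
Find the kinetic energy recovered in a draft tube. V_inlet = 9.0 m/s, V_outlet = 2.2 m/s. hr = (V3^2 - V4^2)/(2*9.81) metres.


hr = (9.0^2 - 2.2^2) / (2*9.81) = 3.8818 m


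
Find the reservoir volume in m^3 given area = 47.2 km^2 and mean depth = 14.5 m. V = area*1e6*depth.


V = 47.2 * 1e6 * 14.5 = 6.8440e+08 m^3


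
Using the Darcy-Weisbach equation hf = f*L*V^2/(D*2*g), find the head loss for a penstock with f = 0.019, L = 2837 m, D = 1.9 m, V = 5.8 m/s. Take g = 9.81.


hf = 0.019 * 2837 * 5.8^2 / (1.9 * 2 * 9.81) = 48.6425 m


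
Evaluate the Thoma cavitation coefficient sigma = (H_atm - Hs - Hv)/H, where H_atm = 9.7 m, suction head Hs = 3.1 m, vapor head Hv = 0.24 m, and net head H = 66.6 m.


sigma = (9.7 - 3.1 - 0.24) / 66.6 = 0.0955


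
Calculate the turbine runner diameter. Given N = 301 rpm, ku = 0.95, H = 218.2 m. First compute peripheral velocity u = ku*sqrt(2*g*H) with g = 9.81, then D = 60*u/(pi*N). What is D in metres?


u = 0.95 * sqrt(2*9.81*218.2) = 62.1585 m/s
D = 60 * 62.1585 / (pi * 301) = 3.9440 m


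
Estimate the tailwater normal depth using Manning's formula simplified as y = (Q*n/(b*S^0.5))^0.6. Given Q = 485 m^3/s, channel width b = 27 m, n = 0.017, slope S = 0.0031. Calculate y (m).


y = (485 * 0.017 / (27 * 0.0031^0.5))^0.6 = 2.7764 m


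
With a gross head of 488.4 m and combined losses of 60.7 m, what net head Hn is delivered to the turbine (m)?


Hn = 488.4 - 60.7 = 427.7000 m


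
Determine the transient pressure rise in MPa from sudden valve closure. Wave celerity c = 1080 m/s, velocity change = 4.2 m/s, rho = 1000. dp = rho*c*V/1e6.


dp = 1000 * 1080 * 4.2 / 1e6 = 4.5360 MPa


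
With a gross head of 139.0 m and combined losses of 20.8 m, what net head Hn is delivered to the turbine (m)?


Hn = 139.0 - 20.8 = 118.2000 m


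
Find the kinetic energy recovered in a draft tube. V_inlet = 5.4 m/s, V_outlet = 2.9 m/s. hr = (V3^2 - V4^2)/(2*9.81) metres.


hr = (5.4^2 - 2.9^2) / (2*9.81) = 1.0576 m


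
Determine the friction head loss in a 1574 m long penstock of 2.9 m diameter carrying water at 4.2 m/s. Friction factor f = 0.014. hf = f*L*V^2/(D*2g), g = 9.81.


hf = 0.014 * 1574 * 4.2^2 / (2.9 * 2 * 9.81) = 6.8318 m


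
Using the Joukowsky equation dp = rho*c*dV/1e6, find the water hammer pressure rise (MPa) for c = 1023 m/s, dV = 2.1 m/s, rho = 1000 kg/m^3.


dp = 1000 * 1023 * 2.1 / 1e6 = 2.1483 MPa


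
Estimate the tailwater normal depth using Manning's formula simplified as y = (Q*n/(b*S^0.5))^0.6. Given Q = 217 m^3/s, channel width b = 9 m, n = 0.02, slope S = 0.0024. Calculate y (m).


y = (217 * 0.02 / (9 * 0.0024^0.5))^0.6 = 3.9435 m


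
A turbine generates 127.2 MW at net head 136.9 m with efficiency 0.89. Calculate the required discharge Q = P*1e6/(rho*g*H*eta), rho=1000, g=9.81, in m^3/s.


Q = 127.2 * 1e6 / (1000 * 9.81 * 136.9 * 0.89) = 106.4203 m^3/s


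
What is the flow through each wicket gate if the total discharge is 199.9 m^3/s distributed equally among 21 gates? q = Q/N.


q = 199.9 / 21 = 9.5190 m^3/s


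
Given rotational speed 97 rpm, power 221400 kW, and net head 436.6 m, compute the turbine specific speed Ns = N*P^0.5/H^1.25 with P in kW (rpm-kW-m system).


Ns = 97 * 221400^0.5 / 436.6^1.25 = 22.8695


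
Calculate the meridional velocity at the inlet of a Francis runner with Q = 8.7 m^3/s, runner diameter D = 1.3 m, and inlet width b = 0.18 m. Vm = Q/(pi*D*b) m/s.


Vm = 8.7 / (pi * 1.3 * 0.18) = 11.8346 m/s


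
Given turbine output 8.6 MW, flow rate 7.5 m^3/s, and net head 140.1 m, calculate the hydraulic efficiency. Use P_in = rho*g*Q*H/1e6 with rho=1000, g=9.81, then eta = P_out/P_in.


P_in = 1000 * 9.81 * 7.5 * 140.1 / 1e6 = 10.3079 MW
eta = 8.6 / 10.3079 = 0.8343


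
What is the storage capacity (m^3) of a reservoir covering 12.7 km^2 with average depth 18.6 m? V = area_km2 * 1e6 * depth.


V = 12.7 * 1e6 * 18.6 = 2.3622e+08 m^3


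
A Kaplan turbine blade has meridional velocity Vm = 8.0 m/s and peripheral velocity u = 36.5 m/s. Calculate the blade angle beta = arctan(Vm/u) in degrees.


beta = arctan(8.0 / 36.5) = 12.3625 degrees


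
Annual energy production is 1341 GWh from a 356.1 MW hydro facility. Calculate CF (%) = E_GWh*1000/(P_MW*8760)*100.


CF = 1341 * 1000 / (356.1 * 8760) * 100 = 42.9885 %


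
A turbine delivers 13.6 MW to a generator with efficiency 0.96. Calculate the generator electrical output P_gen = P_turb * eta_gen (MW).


P_gen = 13.6 * 0.96 = 13.0560 MW


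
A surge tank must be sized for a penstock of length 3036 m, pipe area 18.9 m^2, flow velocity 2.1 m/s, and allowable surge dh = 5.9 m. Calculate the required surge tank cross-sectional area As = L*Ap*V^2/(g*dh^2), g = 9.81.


As = 3036 * 18.9 * 2.1^2 / (9.81 * 5.9^2) = 741.0186 m^2


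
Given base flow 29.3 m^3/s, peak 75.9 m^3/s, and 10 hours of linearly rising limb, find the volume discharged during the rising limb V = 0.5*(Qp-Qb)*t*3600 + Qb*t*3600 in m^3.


V = 0.5*(75.9 - 29.3)*10*3600 + 29.3*10*3600 = 1.8936e+06 m^3


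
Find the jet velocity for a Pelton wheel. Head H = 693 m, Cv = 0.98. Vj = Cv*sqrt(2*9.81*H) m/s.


Vj = 0.98 * sqrt(2*9.81*693) = 114.2726 m/s


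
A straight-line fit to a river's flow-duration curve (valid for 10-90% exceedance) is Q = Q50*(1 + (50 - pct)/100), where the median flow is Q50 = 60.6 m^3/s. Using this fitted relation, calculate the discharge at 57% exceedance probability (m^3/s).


Q = 60.6 * (1 + (50 - 57)/100) = 56.3580 m^3/s


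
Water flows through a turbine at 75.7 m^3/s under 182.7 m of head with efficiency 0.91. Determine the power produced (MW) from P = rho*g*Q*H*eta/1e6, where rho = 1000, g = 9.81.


P = 1000 * 9.81 * 75.7 * 182.7 * 0.91 / 1e6 = 123.4653 MW


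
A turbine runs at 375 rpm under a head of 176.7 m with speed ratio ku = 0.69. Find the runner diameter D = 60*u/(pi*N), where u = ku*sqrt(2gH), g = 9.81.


u = 0.69 * sqrt(2*9.81*176.7) = 40.6272 m/s
D = 60 * 40.6272 / (pi * 375) = 2.0691 m


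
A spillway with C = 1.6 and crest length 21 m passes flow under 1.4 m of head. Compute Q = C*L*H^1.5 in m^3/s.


Q = 1.6 * 21 * 1.4^1.5 = 55.6585 m^3/s


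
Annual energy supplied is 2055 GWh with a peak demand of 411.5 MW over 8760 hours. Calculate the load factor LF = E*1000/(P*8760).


LF = 2055 * 1000 / (411.5 * 8760) = 0.5701


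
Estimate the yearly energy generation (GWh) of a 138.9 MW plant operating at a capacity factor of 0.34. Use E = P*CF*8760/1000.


E = 138.9 * 0.34 * 8760 / 1000 = 413.6998 GWh


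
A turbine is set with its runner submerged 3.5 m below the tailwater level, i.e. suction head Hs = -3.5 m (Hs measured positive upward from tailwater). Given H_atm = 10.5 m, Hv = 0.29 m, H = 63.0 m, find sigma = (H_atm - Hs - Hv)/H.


sigma = (10.5 - (-3.5) - 0.29) / 63.0 = 0.2176


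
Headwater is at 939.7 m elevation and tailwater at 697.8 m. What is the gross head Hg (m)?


Hg = 939.7 - 697.8 = 241.9000 m


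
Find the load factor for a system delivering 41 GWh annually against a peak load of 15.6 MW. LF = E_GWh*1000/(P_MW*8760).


LF = 41 * 1000 / (15.6 * 8760) = 0.3000


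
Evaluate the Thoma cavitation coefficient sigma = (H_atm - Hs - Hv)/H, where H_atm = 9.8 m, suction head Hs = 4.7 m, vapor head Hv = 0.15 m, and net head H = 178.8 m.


sigma = (9.8 - 4.7 - 0.15) / 178.8 = 0.0277


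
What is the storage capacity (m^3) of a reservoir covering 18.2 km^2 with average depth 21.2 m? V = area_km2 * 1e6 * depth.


V = 18.2 * 1e6 * 21.2 = 3.8584e+08 m^3


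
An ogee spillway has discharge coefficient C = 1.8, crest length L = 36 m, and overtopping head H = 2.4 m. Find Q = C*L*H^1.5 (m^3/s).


Q = 1.8 * 36 * 2.4^1.5 = 240.9305 m^3/s


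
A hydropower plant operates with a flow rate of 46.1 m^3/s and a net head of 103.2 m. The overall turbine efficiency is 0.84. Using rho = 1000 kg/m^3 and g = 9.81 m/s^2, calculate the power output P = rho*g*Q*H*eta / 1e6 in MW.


P = 1000 * 9.81 * 46.1 * 103.2 * 0.84 / 1e6 = 39.2039 MW


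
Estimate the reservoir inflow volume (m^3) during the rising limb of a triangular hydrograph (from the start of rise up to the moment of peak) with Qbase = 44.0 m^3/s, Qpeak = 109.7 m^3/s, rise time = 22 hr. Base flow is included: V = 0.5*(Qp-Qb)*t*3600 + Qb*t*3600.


V = 0.5*(109.7 - 44.0)*22*3600 + 44.0*22*3600 = 6.0865e+06 m^3


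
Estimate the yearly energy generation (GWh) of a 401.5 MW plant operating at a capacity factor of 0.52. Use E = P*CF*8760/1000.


E = 401.5 * 0.52 * 8760 / 1000 = 1828.9128 GWh


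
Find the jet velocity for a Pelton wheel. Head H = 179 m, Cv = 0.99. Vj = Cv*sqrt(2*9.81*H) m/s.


Vj = 0.99 * sqrt(2*9.81*179) = 58.6693 m/s


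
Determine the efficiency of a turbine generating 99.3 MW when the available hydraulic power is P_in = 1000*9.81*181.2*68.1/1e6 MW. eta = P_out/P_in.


P_in = 1000 * 9.81 * 181.2 * 68.1 / 1e6 = 121.0527 MW
eta = 99.3 / 121.0527 = 0.8203


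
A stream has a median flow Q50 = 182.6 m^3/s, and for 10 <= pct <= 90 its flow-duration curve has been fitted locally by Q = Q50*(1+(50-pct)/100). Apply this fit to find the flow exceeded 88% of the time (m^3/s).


Q = 182.6 * (1 + (50 - 88)/100) = 113.2120 m^3/s


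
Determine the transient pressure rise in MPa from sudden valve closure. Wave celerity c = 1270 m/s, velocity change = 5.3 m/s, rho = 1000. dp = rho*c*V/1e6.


dp = 1000 * 1270 * 5.3 / 1e6 = 6.7310 MPa


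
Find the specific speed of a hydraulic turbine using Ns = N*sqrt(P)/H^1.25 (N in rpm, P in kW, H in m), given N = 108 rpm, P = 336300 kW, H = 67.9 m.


Ns = 108 * 336300^0.5 / 67.9^1.25 = 321.3290


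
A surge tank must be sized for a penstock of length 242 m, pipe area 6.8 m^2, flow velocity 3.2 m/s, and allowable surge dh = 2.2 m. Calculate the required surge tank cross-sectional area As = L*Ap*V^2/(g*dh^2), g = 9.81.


As = 242 * 6.8 * 3.2^2 / (9.81 * 2.2^2) = 354.9032 m^2


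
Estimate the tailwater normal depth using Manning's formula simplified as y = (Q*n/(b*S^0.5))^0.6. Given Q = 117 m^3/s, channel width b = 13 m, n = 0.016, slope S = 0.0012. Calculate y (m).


y = (117 * 0.016 / (13 * 0.0012^0.5))^0.6 = 2.3511 m


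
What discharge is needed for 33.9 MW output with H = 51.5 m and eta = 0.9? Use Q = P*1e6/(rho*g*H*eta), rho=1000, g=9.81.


Q = 33.9 * 1e6 / (1000 * 9.81 * 51.5 * 0.9) = 74.5557 m^3/s


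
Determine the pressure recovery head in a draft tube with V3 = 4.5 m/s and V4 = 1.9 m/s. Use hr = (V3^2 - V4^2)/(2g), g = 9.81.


hr = (4.5^2 - 1.9^2) / (2*9.81) = 0.8481 m


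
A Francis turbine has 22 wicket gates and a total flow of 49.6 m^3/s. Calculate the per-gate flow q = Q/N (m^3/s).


q = 49.6 / 22 = 2.2545 m^3/s


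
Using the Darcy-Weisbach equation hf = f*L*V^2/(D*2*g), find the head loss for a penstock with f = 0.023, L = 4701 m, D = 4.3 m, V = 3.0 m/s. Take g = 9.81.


hf = 0.023 * 4701 * 3.0^2 / (4.3 * 2 * 9.81) = 11.5344 m


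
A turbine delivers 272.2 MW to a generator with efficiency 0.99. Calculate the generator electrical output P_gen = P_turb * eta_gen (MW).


P_gen = 272.2 * 0.99 = 269.4780 MW


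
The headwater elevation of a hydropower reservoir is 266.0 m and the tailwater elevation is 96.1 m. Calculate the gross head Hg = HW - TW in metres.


Hg = 266.0 - 96.1 = 169.9000 m


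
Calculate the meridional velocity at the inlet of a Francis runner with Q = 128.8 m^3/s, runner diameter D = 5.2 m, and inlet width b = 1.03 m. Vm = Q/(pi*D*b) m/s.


Vm = 128.8 / (pi * 5.2 * 1.03) = 7.6547 m/s


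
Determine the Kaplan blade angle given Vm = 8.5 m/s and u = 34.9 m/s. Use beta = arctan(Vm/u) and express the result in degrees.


beta = arctan(8.5 / 34.9) = 13.6881 degrees


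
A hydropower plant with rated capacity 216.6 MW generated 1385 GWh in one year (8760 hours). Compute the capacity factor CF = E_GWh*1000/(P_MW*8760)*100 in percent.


CF = 1385 * 1000 / (216.6 * 8760) * 100 = 72.9940 %


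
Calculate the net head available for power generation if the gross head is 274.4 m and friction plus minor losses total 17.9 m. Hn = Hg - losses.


Hn = 274.4 - 17.9 = 256.5000 m


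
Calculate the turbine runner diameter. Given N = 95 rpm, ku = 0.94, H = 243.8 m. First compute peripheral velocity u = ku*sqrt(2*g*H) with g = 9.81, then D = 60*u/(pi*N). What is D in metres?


u = 0.94 * sqrt(2*9.81*243.8) = 65.0121 m/s
D = 60 * 65.0121 / (pi * 95) = 13.0699 m


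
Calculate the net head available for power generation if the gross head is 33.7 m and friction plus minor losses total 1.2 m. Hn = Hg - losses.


Hn = 33.7 - 1.2 = 32.5000 m


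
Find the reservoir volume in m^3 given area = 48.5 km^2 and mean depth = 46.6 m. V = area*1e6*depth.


V = 48.5 * 1e6 * 46.6 = 2.2601e+09 m^3


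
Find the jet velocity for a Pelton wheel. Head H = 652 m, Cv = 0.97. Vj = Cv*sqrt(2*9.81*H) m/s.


Vj = 0.97 * sqrt(2*9.81*652) = 109.7097 m/s


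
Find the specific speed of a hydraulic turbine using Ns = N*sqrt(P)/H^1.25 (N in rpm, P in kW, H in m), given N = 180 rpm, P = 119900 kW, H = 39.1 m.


Ns = 180 * 119900^0.5 / 39.1^1.25 = 637.4721


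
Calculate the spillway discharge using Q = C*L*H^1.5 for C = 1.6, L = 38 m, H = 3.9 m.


Q = 1.6 * 38 * 3.9^1.5 = 468.2745 m^3/s


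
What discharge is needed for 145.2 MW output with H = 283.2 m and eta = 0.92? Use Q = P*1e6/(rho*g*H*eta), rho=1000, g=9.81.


Q = 145.2 * 1e6 / (1000 * 9.81 * 283.2 * 0.92) = 56.8089 m^3/s


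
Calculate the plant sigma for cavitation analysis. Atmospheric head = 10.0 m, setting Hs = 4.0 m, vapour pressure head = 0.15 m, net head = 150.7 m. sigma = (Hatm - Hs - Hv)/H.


sigma = (10.0 - 4.0 - 0.15) / 150.7 = 0.0388


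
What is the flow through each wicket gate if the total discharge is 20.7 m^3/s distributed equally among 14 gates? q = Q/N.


q = 20.7 / 14 = 1.4786 m^3/s


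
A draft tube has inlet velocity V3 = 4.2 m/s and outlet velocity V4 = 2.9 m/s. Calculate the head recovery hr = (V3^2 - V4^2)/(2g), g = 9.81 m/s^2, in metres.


hr = (4.2^2 - 2.9^2) / (2*9.81) = 0.4704 m


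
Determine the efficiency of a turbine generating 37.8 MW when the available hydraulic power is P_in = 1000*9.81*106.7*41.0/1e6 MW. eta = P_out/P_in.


P_in = 1000 * 9.81 * 106.7 * 41.0 / 1e6 = 42.9158 MW
eta = 37.8 / 42.9158 = 0.8808


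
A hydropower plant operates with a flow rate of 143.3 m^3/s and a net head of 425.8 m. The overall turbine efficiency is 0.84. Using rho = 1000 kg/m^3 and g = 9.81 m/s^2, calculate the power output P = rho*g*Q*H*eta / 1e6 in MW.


P = 1000 * 9.81 * 143.3 * 425.8 * 0.84 / 1e6 = 502.8056 MW


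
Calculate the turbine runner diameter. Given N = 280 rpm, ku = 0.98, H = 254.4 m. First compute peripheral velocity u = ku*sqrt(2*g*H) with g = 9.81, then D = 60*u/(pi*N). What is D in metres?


u = 0.98 * sqrt(2*9.81*254.4) = 69.2363 m/s
D = 60 * 69.2363 / (pi * 280) = 4.7226 m


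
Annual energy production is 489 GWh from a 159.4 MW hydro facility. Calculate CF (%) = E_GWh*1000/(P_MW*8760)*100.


CF = 489 * 1000 / (159.4 * 8760) * 100 = 35.0200 %


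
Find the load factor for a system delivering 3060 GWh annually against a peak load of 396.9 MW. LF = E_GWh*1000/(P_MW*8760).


LF = 3060 * 1000 / (396.9 * 8760) = 0.8801


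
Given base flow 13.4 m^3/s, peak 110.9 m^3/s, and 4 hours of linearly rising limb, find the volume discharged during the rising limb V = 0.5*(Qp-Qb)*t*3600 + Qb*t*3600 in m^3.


V = 0.5*(110.9 - 13.4)*4*3600 + 13.4*4*3600 = 894960.0000 m^3


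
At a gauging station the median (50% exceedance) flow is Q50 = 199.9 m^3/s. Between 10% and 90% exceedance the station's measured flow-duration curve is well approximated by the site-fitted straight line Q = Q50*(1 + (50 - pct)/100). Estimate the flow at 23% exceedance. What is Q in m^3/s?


Q = 199.9 * (1 + (50 - 23)/100) = 253.8730 m^3/s


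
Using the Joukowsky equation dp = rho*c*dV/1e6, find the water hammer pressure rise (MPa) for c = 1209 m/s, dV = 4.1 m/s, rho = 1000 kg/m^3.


dp = 1000 * 1209 * 4.1 / 1e6 = 4.9569 MPa


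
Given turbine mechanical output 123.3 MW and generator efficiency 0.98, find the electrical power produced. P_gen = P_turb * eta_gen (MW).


P_gen = 123.3 * 0.98 = 120.8340 MW


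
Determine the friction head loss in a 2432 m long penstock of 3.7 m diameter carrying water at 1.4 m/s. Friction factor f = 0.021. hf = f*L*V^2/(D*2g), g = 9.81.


hf = 0.021 * 2432 * 1.4^2 / (3.7 * 2 * 9.81) = 1.3789 m


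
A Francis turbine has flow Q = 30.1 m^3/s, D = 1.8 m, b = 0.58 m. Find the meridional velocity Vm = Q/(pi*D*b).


Vm = 30.1 / (pi * 1.8 * 0.58) = 9.1773 m/s


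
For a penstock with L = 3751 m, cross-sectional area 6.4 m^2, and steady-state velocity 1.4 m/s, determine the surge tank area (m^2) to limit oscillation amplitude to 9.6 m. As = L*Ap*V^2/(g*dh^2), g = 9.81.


As = 3751 * 6.4 * 1.4^2 / (9.81 * 9.6^2) = 52.0441 m^2


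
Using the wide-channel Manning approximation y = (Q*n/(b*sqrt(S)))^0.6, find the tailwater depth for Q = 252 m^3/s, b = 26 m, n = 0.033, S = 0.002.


y = (252 * 0.033 / (26 * 0.002^0.5))^0.6 = 3.2558 m


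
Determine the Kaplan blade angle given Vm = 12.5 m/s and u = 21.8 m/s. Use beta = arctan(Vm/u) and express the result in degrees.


beta = arctan(12.5 / 21.8) = 29.8297 degrees


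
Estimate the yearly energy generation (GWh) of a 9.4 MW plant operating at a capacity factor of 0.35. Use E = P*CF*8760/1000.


E = 9.4 * 0.35 * 8760 / 1000 = 28.8204 GWh


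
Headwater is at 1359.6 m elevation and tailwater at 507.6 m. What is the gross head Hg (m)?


Hg = 1359.6 - 507.6 = 852.0000 m


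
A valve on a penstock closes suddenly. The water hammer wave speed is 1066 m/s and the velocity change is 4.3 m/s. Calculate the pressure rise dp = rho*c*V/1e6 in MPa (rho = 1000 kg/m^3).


dp = 1000 * 1066 * 4.3 / 1e6 = 4.5838 MPa


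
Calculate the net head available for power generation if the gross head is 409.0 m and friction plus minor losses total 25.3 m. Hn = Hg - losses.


Hn = 409.0 - 25.3 = 383.7000 m


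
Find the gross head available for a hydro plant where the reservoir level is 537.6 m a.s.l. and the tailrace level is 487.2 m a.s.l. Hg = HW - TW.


Hg = 537.6 - 487.2 = 50.4000 m


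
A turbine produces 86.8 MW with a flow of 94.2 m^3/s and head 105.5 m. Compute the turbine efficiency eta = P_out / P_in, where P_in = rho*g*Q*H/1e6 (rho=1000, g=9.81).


P_in = 1000 * 9.81 * 94.2 * 105.5 / 1e6 = 97.4928 MW
eta = 86.8 / 97.4928 = 0.8903


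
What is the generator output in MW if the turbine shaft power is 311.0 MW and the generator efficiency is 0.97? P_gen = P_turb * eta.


P_gen = 311.0 * 0.97 = 301.6700 MW


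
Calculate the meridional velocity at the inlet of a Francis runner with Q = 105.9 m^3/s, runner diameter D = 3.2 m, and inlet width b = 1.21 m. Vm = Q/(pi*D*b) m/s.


Vm = 105.9 / (pi * 3.2 * 1.21) = 8.7058 m/s


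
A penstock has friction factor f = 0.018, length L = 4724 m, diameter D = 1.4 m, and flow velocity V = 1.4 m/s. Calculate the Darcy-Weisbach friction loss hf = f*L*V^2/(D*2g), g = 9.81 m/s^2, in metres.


hf = 0.018 * 4724 * 1.4^2 / (1.4 * 2 * 9.81) = 6.0675 m


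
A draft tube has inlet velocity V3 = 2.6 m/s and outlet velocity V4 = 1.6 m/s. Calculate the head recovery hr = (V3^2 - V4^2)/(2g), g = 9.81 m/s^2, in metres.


hr = (2.6^2 - 1.6^2) / (2*9.81) = 0.2141 m


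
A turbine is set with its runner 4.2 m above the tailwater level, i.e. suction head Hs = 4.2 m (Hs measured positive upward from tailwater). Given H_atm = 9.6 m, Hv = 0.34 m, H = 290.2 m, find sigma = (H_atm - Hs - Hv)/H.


sigma = (9.6 - 4.2 - 0.34) / 290.2 = 0.0174


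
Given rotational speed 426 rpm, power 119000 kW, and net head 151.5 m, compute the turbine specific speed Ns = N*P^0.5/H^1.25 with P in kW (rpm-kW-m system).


Ns = 426 * 119000^0.5 / 151.5^1.25 = 276.4823


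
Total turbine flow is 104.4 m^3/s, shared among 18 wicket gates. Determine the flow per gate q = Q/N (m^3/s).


q = 104.4 / 18 = 5.8000 m^3/s


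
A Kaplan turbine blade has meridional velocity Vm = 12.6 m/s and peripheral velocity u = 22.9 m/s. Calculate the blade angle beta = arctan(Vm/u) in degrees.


beta = arctan(12.6 / 22.9) = 28.8204 degrees


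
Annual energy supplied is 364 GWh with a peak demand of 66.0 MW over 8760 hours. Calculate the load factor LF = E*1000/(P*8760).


LF = 364 * 1000 / (66.0 * 8760) = 0.6296


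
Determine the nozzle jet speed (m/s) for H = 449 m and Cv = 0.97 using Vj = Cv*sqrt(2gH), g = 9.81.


Vj = 0.97 * sqrt(2*9.81*449) = 91.0425 m/s


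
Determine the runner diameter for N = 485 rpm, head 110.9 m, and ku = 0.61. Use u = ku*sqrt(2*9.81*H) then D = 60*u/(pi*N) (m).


u = 0.61 * sqrt(2*9.81*110.9) = 28.4541 m/s
D = 60 * 28.4541 / (pi * 485) = 1.1205 m


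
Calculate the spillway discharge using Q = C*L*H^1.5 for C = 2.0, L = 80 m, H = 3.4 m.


Q = 2.0 * 80 * 3.4^1.5 = 1003.0864 m^3/s


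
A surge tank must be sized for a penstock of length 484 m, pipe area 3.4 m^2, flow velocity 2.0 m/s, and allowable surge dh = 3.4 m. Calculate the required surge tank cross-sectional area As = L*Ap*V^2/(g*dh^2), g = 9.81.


As = 484 * 3.4 * 2.0^2 / (9.81 * 3.4^2) = 58.0440 m^2


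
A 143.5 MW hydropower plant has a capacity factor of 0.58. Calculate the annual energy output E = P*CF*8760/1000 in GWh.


E = 143.5 * 0.58 * 8760 / 1000 = 729.0948 GWh


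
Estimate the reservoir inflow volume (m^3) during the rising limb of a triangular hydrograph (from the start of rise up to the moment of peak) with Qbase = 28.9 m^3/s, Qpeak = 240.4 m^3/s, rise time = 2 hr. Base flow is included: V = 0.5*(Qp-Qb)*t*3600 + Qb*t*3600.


V = 0.5*(240.4 - 28.9)*2*3600 + 28.9*2*3600 = 969480.0000 m^3


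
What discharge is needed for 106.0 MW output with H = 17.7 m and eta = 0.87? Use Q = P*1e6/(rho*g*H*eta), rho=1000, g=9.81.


Q = 106.0 * 1e6 / (1000 * 9.81 * 17.7 * 0.87) = 701.6885 m^3/s


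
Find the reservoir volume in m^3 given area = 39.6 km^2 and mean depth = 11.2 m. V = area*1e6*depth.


V = 39.6 * 1e6 * 11.2 = 4.4352e+08 m^3


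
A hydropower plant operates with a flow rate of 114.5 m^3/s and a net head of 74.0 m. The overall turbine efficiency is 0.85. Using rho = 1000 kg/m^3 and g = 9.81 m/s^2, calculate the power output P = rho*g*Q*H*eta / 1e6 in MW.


P = 1000 * 9.81 * 114.5 * 74.0 * 0.85 / 1e6 = 70.6521 MW


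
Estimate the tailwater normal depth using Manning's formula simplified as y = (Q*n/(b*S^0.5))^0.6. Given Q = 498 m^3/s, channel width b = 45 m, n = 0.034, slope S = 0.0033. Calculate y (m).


y = (498 * 0.034 / (45 * 0.0033^0.5))^0.6 = 3.0885 m


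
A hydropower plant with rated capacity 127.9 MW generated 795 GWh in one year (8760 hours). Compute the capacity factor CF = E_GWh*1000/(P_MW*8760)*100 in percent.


CF = 795 * 1000 / (127.9 * 8760) * 100 = 70.9565 %


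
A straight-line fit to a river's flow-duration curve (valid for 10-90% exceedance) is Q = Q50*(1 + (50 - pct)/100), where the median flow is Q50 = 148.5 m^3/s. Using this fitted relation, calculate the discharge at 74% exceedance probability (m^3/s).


Q = 148.5 * (1 + (50 - 74)/100) = 112.8600 m^3/s


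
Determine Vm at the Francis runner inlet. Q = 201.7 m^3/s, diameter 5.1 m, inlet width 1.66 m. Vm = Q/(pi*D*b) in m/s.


Vm = 201.7 / (pi * 5.1 * 1.66) = 7.5836 m/s


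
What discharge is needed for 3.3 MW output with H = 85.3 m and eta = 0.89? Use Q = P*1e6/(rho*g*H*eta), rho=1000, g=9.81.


Q = 3.3 * 1e6 / (1000 * 9.81 * 85.3 * 0.89) = 4.4310 m^3/s


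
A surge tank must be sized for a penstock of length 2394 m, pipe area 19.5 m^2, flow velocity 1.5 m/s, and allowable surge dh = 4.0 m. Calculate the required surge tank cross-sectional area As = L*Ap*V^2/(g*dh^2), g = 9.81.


As = 2394 * 19.5 * 1.5^2 / (9.81 * 4.0^2) = 669.1944 m^2


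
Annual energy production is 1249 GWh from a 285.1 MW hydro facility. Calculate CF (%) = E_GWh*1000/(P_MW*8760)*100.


CF = 1249 * 1000 / (285.1 * 8760) * 100 = 50.0105 %


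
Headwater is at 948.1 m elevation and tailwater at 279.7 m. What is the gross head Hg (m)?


Hg = 948.1 - 279.7 = 668.4000 m


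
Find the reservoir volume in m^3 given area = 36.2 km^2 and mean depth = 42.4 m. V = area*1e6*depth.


V = 36.2 * 1e6 * 42.4 = 1.5349e+09 m^3


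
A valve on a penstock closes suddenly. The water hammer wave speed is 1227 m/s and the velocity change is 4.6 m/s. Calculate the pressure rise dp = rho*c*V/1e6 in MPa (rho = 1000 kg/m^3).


dp = 1000 * 1227 * 4.6 / 1e6 = 5.6442 MPa


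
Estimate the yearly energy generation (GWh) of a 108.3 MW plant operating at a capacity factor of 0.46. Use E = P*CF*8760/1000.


E = 108.3 * 0.46 * 8760 / 1000 = 436.4057 GWh


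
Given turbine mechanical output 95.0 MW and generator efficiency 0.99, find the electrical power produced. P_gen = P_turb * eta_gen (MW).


P_gen = 95.0 * 0.99 = 94.0500 MW


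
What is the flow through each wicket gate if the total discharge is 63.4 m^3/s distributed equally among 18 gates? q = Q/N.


q = 63.4 / 18 = 3.5222 m^3/s


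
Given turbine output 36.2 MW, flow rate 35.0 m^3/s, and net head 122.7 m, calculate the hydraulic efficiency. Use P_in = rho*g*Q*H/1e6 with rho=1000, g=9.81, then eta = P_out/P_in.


P_in = 1000 * 9.81 * 35.0 * 122.7 / 1e6 = 42.1290 MW
eta = 36.2 / 42.1290 = 0.8593


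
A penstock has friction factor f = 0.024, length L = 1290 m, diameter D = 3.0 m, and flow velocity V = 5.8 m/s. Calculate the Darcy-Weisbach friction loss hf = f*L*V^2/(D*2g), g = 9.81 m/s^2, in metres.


hf = 0.024 * 1290 * 5.8^2 / (3.0 * 2 * 9.81) = 17.6944 m


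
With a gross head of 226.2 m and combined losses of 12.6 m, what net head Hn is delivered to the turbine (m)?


Hn = 226.2 - 12.6 = 213.6000 m
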